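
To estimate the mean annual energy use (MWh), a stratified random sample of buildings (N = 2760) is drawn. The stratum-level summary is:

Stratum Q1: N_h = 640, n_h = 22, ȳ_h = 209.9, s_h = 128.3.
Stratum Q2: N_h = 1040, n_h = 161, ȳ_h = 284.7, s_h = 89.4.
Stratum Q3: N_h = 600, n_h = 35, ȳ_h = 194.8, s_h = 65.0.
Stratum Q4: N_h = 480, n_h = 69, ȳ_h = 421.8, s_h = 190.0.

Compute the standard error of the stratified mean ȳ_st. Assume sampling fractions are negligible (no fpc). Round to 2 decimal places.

V̂(ȳ_st) = Σ W_h² s_h²/n_h, with W_h = N_h/N and N = 2760:
  stratum Q1: (640/2760)²·128.3²/22 = 40.2321
  stratum Q2: (1040/2760)²·89.4²/161 = 7.04852
  stratum Q3: (600/2760)²·65.0²/35 = 5.70483
  stratum Q4: (480/2760)²·190.0²/69 = 15.8242
V̂(ȳ_st) = 68.8096
SE(ȳ_st) = √68.8096 = 8.29516

SE(ȳ_st) ≈ 8.30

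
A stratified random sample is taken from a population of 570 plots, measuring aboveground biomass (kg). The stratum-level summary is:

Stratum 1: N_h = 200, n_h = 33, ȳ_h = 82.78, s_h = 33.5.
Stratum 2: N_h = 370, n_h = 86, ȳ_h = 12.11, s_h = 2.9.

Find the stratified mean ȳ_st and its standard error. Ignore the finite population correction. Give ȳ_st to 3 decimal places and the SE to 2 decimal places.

ȳ_st ≈ 36.906, SE ≈ 2.06

ȳ_st = Σ W_h ȳ_h = (200·82.78 + 370·12.11)/570 = 36.90649
V̂(ȳ_st) = Σ W_h² s_h²/n_h, with W_h = N_h/N and N = 570:
  stratum 1: (200/570)²·33.5²/33 = 4.18684
  stratum 2: (370/570)²·2.9²/86 = 0.0412051
V̂(ȳ_st) = 4.22804
SE(ȳ_st) = √4.22804 = 2.05622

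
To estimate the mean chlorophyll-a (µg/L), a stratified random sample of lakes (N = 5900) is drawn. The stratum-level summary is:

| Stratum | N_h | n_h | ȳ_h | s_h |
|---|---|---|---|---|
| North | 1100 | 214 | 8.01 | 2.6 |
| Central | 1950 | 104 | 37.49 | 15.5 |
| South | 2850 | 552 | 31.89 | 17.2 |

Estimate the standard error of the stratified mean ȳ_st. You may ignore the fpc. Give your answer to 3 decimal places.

SE(ȳ_st) ≈ 0.615

V̂(ȳ_st) = Σ W_h² s_h²/n_h, with W_h = N_h/N and N = 5900:
  stratum North: (1100/5900)²·2.6²/214 = 0.00109803
  stratum Central: (1950/5900)²·15.5²/104 = 0.252345
  stratum South: (2850/5900)²·17.2²/552 = 0.125056
V̂(ȳ_st) = 0.378499
SE(ȳ_st) = √0.378499 = 0.615223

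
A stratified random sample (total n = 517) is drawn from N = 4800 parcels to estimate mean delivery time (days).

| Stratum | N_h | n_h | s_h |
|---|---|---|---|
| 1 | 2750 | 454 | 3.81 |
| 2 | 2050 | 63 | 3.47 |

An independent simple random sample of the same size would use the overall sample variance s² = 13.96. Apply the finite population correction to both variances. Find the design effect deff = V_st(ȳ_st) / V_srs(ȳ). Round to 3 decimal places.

deff ≈ 1.766

V̂(ȳ_st) = Σ W_h² (1 − n_h/N_h) s_h²/n_h, with W_h = N_h/N and N = 4800:
  stratum 1: (2750/4800)²·(1 − 454/2750)·3.81²/454 = 0.00876226
  stratum 2: (2050/4800)²·(1 − 63/2050)·3.47²/63 = 0.03379
V_st = 0.0425522
V_srs = (1 − 517/4800)·13.96/517 = 0.0240936
deff = V_st / V_srs = 0.0425522/0.0240936 = 1.7661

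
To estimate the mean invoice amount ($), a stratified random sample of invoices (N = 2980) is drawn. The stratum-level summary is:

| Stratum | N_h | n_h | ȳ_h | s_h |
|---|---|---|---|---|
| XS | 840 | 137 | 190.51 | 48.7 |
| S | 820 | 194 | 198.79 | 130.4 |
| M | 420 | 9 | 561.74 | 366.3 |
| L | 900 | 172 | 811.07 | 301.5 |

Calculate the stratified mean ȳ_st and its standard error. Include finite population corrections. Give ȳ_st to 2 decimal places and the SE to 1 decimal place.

ȳ_st ≈ 432.53, SE ≈ 18.3

ȳ_st = Σ W_h ȳ_h = (840·190.51 + 820·198.79 + 420·561.74 + 900·811.07)/2980 = 432.52685
V̂(ȳ_st) = Σ W_h² (1 − n_h/N_h) s_h²/n_h, with W_h = N_h/N and N = 2980:
  stratum XS: (840/2980)²·(1 − 137/840)·48.7²/137 = 1.15117
  stratum S: (820/2980)²·(1 − 194/820)·130.4²/194 = 5.06651
  stratum M: (420/2980)²·(1 − 9/420)·366.3²/9 = 289.794
  stratum L: (900/2980)²·(1 − 172/900)·301.5²/172 = 38.9931
V̂(ȳ_st) = 335.005
SE(ȳ_st) = √335.005 = 18.3031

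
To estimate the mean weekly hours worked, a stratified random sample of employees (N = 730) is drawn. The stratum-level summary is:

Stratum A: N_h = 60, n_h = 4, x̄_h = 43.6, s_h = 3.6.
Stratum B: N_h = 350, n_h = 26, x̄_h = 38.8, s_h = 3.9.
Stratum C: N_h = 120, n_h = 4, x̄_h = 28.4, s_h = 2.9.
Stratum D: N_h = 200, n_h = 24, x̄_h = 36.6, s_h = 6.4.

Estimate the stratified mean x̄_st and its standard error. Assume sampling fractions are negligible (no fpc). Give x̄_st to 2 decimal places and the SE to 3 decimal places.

x̄_st ≈ 36.88, SE ≈ 0.584

x̄_st = Σ W_h x̄_h = (60·43.6 + 350·38.8 + 120·28.4 + 200·36.6)/730 = 36.88219
V̂(x̄_st) = Σ W_h² s_h²/n_h, with W_h = N_h/N and N = 730:
  stratum A: (60/730)²·3.6²/4 = 0.0218878
  stratum B: (350/730)²·3.9²/26 = 0.134476
  stratum C: (120/730)²·2.9²/4 = 0.0568137
  stratum D: (200/730)²·6.4²/24 = 0.128104
V̂(x̄_st) = 0.341282
SE(x̄_st) = √0.341282 = 0.584193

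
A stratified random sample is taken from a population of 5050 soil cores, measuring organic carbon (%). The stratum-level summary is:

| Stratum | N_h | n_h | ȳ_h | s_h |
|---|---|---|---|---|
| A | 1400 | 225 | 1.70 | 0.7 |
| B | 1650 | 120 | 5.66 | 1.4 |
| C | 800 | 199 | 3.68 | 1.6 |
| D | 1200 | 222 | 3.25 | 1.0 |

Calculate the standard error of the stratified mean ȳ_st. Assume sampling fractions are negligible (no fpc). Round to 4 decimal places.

SE(ȳ_st) ≈ 0.0499

V̂(ȳ_st) = Σ W_h² s_h²/n_h, with W_h = N_h/N and N = 5050:
  stratum A: (1400/5050)²·0.7²/225 = 0.000167374
  stratum B: (1650/5050)²·1.4²/120 = 0.00174365
  stratum C: (800/5050)²·1.6²/199 = 0.000322838
  stratum D: (1200/5050)²·1.0²/222 = 0.000254347
V̂(ȳ_st) = 0.00248821
SE(ȳ_st) = √0.00248821 = 0.049882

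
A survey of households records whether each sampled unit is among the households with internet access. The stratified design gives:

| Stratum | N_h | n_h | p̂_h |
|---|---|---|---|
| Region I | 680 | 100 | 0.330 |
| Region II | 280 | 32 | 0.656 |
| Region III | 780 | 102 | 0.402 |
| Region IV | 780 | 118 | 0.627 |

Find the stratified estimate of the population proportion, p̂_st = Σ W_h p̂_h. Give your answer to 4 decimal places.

N = 2520; stratum weights W_h = N_h/N.
p̂_st = Σ W_h p̂_h = (680·0.330 + 280·0.656 + 780·0.402 + 780·0.627)/2520 = 0.48044

p̂_st ≈ 0.4804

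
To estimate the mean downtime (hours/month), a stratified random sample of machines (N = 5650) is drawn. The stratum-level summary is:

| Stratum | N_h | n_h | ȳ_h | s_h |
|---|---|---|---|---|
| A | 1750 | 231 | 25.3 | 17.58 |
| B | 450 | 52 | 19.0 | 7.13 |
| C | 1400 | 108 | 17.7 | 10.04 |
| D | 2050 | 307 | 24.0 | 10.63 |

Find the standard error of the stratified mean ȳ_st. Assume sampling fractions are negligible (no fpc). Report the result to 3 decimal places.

V̂(ȳ_st) = Σ W_h² s_h²/n_h, with W_h = N_h/N and N = 5650:
  stratum A: (1750/5650)²·17.58²/231 = 0.128353
  stratum B: (450/5650)²·7.13²/52 = 0.0062016
  stratum C: (1400/5650)²·10.04²/108 = 0.0573064
  stratum D: (2050/5650)²·10.63²/307 = 0.048455
V̂(ȳ_st) = 0.240316
SE(ȳ_st) = √0.240316 = 0.49022

SE(ȳ_st) ≈ 0.490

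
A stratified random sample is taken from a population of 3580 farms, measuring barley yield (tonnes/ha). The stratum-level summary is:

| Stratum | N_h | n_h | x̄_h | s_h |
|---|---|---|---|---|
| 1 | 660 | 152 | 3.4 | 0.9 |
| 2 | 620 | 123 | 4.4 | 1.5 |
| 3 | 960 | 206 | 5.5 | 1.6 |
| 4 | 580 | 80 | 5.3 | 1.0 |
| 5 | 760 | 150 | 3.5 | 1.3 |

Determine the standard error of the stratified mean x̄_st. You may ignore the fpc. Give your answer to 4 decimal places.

SE(x̄_st) ≈ 0.0496

V̂(x̄_st) = Σ W_h² s_h²/n_h, with W_h = N_h/N and N = 3580:
  stratum 1: (660/3580)²·0.9²/152 = 0.000181119
  stratum 2: (620/3580)²·1.5²/123 = 0.000548649
  stratum 3: (960/3580)²·1.6²/206 = 0.000893612
  stratum 4: (580/3580)²·1.0²/80 = 0.000328095
  stratum 5: (760/3580)²·1.3²/150 = 0.000507758
V̂(x̄_st) = 0.00245923
SE(x̄_st) = √0.00245923 = 0.0495907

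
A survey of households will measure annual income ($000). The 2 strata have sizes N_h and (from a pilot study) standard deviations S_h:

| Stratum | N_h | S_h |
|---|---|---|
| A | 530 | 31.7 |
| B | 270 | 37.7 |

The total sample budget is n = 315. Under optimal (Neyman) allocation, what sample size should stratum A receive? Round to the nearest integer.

196

Neyman allocation: n_h = n · N_h S_h / Σ N_i S_i, with n = 315.
  stratum A: N_h·S_h = 530·31.7 = 16801.00
  stratum B: N_h·S_h = 270·37.7 = 10179.00
Σ N_h S_h = 26980.00
n for stratum A = 315·16801.00/26980.00 = 196.157 → 196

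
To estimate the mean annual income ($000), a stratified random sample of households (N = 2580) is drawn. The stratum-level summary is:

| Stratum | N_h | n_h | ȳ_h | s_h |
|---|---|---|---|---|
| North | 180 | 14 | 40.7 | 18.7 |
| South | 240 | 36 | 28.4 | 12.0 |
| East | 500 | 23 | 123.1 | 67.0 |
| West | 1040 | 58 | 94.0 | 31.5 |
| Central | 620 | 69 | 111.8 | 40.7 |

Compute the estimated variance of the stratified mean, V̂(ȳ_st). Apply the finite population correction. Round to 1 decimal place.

V̂(ȳ_st) ≈ 11.0

V̂(ȳ_st) = Σ W_h² (1 − n_h/N_h) s_h²/n_h, with W_h = N_h/N and N = 2580:
  stratum North: (180/2580)²·(1 − 14/180)·18.7²/14 = 0.112123
  stratum South: (240/2580)²·(1 − 36/240)·12.0²/36 = 0.0294213
  stratum East: (500/2580)²·(1 − 23/500)·67.0²/23 = 6.99312
  stratum West: (1040/2580)²·(1 − 58/1040)·31.5²/58 = 2.62481
  stratum Central: (620/2580)²·(1 − 69/620)·40.7²/69 = 1.23209
V̂(ȳ_st) = 10.9916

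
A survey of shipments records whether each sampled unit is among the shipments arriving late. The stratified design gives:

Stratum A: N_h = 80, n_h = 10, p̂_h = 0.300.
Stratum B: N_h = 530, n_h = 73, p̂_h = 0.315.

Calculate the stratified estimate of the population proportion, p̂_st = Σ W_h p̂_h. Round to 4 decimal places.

p̂_st ≈ 0.3130

N = 610; stratum weights W_h = N_h/N.
p̂_st = Σ W_h p̂_h = (80·0.300 + 530·0.315)/610 = 0.31303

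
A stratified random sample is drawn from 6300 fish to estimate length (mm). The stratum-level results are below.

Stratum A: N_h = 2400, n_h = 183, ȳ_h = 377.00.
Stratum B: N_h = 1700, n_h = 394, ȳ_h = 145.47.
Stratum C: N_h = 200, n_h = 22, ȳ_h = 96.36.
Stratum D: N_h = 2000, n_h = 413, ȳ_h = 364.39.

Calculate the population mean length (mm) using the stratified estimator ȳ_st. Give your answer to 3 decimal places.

ȳ_st ≈ 301.611

N = Σ N_h = 6300. Stratum weights W_h = N_h/N.
ȳ_st = (2400·377.00 + 1700·145.47 + 200·96.36 + 2000·364.39) / 6300 = 301.61127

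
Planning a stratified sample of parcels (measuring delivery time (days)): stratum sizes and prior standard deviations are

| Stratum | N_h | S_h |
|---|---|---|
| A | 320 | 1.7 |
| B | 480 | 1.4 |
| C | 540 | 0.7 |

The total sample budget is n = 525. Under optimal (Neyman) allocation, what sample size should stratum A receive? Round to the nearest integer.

Neyman allocation: n_h = n · N_h S_h / Σ N_i S_i, with n = 525.
  stratum A: N_h·S_h = 320·1.7 = 544.00
  stratum B: N_h·S_h = 480·1.4 = 672.00
  stratum C: N_h·S_h = 540·0.7 = 378.00
Σ N_h S_h = 1594.00
n for stratum A = 525·544.00/1594.00 = 179.172 → 179

179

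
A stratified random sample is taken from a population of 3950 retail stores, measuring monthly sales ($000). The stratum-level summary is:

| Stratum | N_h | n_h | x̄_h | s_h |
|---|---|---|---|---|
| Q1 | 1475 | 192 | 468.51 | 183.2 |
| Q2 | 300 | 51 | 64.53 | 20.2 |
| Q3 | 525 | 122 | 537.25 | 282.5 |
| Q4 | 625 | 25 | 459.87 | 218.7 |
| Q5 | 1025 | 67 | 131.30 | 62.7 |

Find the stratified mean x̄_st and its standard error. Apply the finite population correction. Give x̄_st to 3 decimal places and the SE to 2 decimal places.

x̄_st = Σ W_h x̄_h = (1475·468.51 + 300·64.53 + 525·537.25 + 625·459.87 + 1025·131.30)/3950 = 358.09335
V̂(x̄_st) = Σ W_h² (1 − n_h/N_h) s_h²/n_h, with W_h = N_h/N and N = 3950:
  stratum Q1: (1475/3950)²·(1 − 192/1475)·183.2²/192 = 21.2019
  stratum Q2: (300/3950)²·(1 − 51/300)·20.2²/51 = 0.0383053
  stratum Q3: (525/3950)²·(1 − 122/525)·282.5²/122 = 8.87048
  stratum Q4: (625/3950)²·(1 − 25/625)·218.7²/25 = 45.9827
  stratum Q5: (1025/3950)²·(1 − 67/1025)·62.7²/67 = 3.6928
V̂(x̄_st) = 79.7862
SE(x̄_st) = √79.7862 = 8.93231

x̄_st ≈ 358.093, SE ≈ 8.93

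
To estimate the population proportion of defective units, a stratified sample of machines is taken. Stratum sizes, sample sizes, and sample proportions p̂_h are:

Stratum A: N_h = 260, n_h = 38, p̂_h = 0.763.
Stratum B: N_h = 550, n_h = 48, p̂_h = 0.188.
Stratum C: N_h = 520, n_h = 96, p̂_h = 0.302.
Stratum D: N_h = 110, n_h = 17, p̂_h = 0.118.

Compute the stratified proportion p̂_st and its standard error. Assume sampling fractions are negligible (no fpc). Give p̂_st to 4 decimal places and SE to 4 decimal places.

N = 1440; stratum weights W_h = N_h/N.
p̂_st = Σ W_h p̂_h = (260·0.763 + 550·0.188 + 520·0.302 + 110·0.118)/1440 = 0.32764
V̂(p̂_st) = Σ W_h² p̂_h(1−p̂_h)/(n_h−1):
  stratum A: (260/1440)²·0.763·0.237/37 = 0.000159328
  stratum B: (550/1440)²·0.188·0.812/47 = 0.000473823
  stratum C: (520/1440)²·0.302·0.698/95 = 0.000289348
  stratum D: (110/1440)²·0.118·0.882/16 = 3.79569e-05
V̂(p̂_st) = 0.000960456; SE = √V̂ = 0.0309912

p̂_st ≈ 0.3276, SE ≈ 0.0310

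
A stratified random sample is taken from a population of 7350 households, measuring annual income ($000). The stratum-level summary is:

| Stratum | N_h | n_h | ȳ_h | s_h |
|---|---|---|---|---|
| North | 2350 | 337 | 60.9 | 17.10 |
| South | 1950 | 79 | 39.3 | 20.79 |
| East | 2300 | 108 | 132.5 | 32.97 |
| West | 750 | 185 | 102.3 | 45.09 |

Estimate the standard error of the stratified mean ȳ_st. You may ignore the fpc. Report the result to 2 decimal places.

SE(ȳ_st) ≈ 1.25

V̂(ȳ_st) = Σ W_h² s_h²/n_h, with W_h = N_h/N and N = 7350:
  stratum North: (2350/7350)²·17.10²/337 = 0.0886999
  stratum South: (1950/7350)²·20.79²/79 = 0.385103
  stratum East: (2300/7350)²·32.97²/108 = 0.985587
  stratum West: (750/7350)²·45.09²/185 = 0.114429
V̂(ȳ_st) = 1.57382
SE(ȳ_st) = √1.57382 = 1.25452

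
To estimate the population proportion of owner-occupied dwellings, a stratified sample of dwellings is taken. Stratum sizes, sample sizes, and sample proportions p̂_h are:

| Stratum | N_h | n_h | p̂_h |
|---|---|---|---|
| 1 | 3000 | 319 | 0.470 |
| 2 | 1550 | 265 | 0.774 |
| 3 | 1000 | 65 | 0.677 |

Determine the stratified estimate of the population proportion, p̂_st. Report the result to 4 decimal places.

p̂_st ≈ 0.5922

N = 5550; stratum weights W_h = N_h/N.
p̂_st = Σ W_h p̂_h = (3000·0.470 + 1550·0.774 + 1000·0.677)/5550 = 0.59220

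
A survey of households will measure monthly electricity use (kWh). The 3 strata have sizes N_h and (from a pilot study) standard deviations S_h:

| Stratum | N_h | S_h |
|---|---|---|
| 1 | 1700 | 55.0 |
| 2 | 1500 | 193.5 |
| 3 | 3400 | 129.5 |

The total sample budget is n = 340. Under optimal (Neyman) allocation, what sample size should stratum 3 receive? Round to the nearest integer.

182

Neyman allocation: n_h = n · N_h S_h / Σ N_i S_i, with n = 340.
  stratum 1: N_h·S_h = 1700·55.0 = 93500.00
  stratum 2: N_h·S_h = 1500·193.5 = 290250.00
  stratum 3: N_h·S_h = 3400·129.5 = 440300.00
Σ N_h S_h = 824050.00
n for stratum 3 = 340·440300.00/824050.00 = 181.666 → 182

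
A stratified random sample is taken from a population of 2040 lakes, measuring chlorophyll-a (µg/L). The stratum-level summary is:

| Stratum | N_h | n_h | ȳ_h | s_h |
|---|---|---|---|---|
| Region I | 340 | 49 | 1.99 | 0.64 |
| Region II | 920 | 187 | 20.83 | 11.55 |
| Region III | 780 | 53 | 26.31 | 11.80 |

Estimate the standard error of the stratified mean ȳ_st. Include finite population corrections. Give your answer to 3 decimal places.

V̂(ȳ_st) = Σ W_h² (1 − n_h/N_h) s_h²/n_h, with W_h = N_h/N and N = 2040:
  stratum Region I: (340/2040)²·(1 − 49/340)·0.64²/49 = 0.000198735
  stratum Region II: (920/2040)²·(1 − 187/920)·11.55²/187 = 0.115599
  stratum Region III: (780/2040)²·(1 − 53/780)·11.80²/53 = 0.357978
V̂(ȳ_st) = 0.473776
SE(ȳ_st) = √0.473776 = 0.688314

SE(ȳ_st) ≈ 0.688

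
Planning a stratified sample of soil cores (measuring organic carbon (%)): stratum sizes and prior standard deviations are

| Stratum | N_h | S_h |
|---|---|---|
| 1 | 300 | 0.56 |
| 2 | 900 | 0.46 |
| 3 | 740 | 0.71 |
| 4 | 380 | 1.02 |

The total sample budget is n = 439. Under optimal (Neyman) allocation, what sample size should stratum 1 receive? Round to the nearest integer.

49

Neyman allocation: n_h = n · N_h S_h / Σ N_i S_i, with n = 439.
  stratum 1: N_h·S_h = 300·0.56 = 168.00
  stratum 2: N_h·S_h = 900·0.46 = 414.00
  stratum 3: N_h·S_h = 740·0.71 = 525.40
  stratum 4: N_h·S_h = 380·1.02 = 387.60
Σ N_h S_h = 1495.00
n for stratum 1 = 439·168.00/1495.00 = 49.332 → 49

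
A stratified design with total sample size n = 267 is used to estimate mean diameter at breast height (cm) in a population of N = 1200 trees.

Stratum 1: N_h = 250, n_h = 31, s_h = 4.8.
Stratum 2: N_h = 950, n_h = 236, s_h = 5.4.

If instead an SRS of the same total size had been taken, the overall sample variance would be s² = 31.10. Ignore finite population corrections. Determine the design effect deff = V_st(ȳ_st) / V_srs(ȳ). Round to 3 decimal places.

deff ≈ 0.942

V̂(ȳ_st) = Σ W_h² s_h²/n_h, with W_h = N_h/N and N = 1200:
  stratum 1: (250/1200)²·4.8²/31 = 0.0322581
  stratum 2: (950/1200)²·5.4²/236 = 0.0774391
V_st = 0.109697
V_srs = s²/n = 31.10/267 = 0.116479
deff = V_st / V_srs = 0.109697/0.116479 = 0.9418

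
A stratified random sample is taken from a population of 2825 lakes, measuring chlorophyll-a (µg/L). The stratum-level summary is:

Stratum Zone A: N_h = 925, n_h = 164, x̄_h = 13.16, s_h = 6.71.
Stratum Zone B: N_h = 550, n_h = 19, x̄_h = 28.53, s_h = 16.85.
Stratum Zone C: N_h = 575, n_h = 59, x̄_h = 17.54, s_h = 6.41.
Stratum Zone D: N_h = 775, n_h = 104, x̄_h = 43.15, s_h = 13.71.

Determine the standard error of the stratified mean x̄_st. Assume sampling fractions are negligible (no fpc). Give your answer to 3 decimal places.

SE(x̄_st) ≈ 0.872

V̂(x̄_st) = Σ W_h² s_h²/n_h, with W_h = N_h/N and N = 2825:
  stratum Zone A: (925/2825)²·6.71²/164 = 0.0294339
  stratum Zone B: (550/2825)²·16.85²/19 = 0.566415
  stratum Zone C: (575/2825)²·6.41²/59 = 0.0288511
  stratum Zone D: (775/2825)²·13.71²/104 = 0.136022
V̂(x̄_st) = 0.760722
SE(x̄_st) = √0.760722 = 0.872194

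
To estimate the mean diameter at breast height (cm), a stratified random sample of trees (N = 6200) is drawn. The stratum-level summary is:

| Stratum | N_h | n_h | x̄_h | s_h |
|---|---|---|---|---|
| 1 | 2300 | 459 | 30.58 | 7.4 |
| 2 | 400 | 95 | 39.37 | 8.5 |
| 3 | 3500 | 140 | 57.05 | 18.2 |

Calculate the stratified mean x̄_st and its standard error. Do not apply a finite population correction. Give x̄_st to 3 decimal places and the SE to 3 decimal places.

x̄_st ≈ 46.090, SE ≈ 0.880

x̄_st = Σ W_h x̄_h = (2300·30.58 + 400·39.37 + 3500·57.05)/6200 = 46.08984
V̂(x̄_st) = Σ W_h² s_h²/n_h, with W_h = N_h/N and N = 6200:
  stratum 1: (2300/6200)²·7.4²/459 = 0.0164181
  stratum 2: (400/6200)²·8.5²/95 = 0.00316556
  stratum 3: (3500/6200)²·18.2²/140 = 0.753993
V̂(x̄_st) = 0.773577
SE(x̄_st) = √0.773577 = 0.879532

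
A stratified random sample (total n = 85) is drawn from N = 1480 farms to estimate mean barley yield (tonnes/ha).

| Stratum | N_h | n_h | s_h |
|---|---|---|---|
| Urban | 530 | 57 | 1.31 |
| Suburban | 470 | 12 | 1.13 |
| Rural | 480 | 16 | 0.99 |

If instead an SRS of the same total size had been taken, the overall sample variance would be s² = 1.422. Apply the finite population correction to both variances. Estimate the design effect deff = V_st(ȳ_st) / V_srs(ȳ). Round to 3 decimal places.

V̂(ȳ_st) = Σ W_h² (1 − n_h/N_h) s_h²/n_h, with W_h = N_h/N and N = 1480:
  stratum Urban: (530/1480)²·(1 − 57/530)·1.31²/57 = 0.00344573
  stratum Suburban: (470/1480)²·(1 − 12/470)·1.13²/12 = 0.0104572
  stratum Rural: (480/1480)²·(1 − 16/480)·0.99²/16 = 0.00622854
V_st = 0.0201315
V_srs = (1 − 85/1480)·1.422/85 = 0.0157686
deff = V_st / V_srs = 0.0201315/0.0157686 = 1.2767

deff ≈ 1.277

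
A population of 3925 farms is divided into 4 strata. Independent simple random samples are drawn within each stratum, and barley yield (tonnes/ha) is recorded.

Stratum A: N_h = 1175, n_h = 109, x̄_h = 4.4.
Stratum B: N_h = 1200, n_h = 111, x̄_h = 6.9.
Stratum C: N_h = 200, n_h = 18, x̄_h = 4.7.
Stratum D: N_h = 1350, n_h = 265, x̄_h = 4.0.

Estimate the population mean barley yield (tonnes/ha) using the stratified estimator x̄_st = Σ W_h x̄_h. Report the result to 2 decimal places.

x̄_st ≈ 5.04

N = Σ N_h = 3925. Stratum weights W_h = N_h/N.
x̄_st = (1175·4.4 + 1200·6.9 + 200·4.7 + 1350·4.0) / 3925 = 5.0420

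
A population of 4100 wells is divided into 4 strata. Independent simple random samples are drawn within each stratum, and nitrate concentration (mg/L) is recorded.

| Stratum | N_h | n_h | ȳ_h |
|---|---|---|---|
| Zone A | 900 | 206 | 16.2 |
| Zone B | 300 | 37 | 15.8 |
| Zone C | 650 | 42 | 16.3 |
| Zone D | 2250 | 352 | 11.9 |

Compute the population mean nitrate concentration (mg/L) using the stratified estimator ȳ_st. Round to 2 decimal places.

N = Σ N_h = 4100. Stratum weights W_h = N_h/N.
ȳ_st = (900·16.2 + 300·15.8 + 650·16.3 + 2250·11.9) / 4100 = 13.8268

ȳ_st ≈ 13.83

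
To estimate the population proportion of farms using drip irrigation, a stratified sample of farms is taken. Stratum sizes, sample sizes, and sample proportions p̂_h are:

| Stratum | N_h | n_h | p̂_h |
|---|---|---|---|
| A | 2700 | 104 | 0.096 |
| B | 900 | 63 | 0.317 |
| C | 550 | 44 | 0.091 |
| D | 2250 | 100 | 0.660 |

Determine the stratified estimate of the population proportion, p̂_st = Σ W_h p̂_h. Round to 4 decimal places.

p̂_st ≈ 0.3249

N = 6400; stratum weights W_h = N_h/N.
p̂_st = Σ W_h p̂_h = (2700·0.096 + 900·0.317 + 550·0.091 + 2250·0.660)/6400 = 0.32493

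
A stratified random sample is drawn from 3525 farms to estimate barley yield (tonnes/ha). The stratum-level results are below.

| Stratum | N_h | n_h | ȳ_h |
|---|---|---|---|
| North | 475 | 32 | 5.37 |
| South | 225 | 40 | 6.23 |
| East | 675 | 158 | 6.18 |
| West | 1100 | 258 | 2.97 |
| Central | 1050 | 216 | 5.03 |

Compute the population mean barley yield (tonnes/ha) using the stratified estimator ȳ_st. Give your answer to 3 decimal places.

ȳ_st ≈ 4.730

N = Σ N_h = 3525. Stratum weights W_h = N_h/N.
ȳ_st = (475·5.37 + 225·6.23 + 675·6.18 + 1100·2.97 + 1050·5.03) / 3525 = 4.72979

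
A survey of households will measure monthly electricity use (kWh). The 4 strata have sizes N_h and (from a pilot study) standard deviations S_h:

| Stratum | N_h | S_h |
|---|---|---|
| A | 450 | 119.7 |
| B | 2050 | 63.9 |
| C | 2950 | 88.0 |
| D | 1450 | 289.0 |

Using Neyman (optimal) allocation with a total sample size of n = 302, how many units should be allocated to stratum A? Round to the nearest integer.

19

Neyman allocation: n_h = n · N_h S_h / Σ N_i S_i, with n = 302.
  stratum A: N_h·S_h = 450·119.7 = 53865.00
  stratum B: N_h·S_h = 2050·63.9 = 130995.00
  stratum C: N_h·S_h = 2950·88.0 = 259600.00
  stratum D: N_h·S_h = 1450·289.0 = 419050.00
Σ N_h S_h = 863510.00
n for stratum A = 302·53865.00/863510.00 = 18.838 → 19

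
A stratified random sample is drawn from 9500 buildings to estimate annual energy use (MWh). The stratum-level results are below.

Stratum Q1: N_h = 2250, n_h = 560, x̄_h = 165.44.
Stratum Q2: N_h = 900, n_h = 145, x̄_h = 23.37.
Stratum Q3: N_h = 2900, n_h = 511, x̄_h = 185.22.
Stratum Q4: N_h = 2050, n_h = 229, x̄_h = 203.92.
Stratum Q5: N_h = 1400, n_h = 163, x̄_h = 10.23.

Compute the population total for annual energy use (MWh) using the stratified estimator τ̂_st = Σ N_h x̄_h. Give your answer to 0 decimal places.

τ̂_st ≈ 1362769

τ̂_st = Σ N_h x̄_h = 2250·165.44 + 900·23.37 + 2900·185.22 + 2050·203.92 + 1400·10.23 = 1362769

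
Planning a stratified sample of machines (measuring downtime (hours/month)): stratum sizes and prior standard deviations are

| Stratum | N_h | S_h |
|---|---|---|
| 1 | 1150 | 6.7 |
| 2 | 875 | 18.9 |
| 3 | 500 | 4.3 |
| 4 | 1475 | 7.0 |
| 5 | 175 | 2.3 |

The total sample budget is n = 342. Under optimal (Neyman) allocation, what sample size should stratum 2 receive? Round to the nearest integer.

152

Neyman allocation: n_h = n · N_h S_h / Σ N_i S_i, with n = 342.
  stratum 1: N_h·S_h = 1150·6.7 = 7705.00
  stratum 2: N_h·S_h = 875·18.9 = 16537.50
  stratum 3: N_h·S_h = 500·4.3 = 2150.00
  stratum 4: N_h·S_h = 1475·7.0 = 10325.00
  stratum 5: N_h·S_h = 175·2.3 = 402.50
Σ N_h S_h = 37120.00
n for stratum 2 = 342·16537.50/37120.00 = 152.366 → 152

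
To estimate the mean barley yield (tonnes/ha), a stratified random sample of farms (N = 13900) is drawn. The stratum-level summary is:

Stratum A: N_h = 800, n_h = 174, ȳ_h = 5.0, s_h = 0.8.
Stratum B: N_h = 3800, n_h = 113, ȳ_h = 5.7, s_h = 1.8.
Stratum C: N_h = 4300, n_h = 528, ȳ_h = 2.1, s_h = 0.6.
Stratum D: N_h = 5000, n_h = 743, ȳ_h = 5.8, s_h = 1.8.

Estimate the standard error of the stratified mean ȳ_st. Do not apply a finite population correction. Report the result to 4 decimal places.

SE(ȳ_st) ≈ 0.0528

V̂(ȳ_st) = Σ W_h² s_h²/n_h, with W_h = N_h/N and N = 13900:
  stratum A: (800/13900)²·0.8²/174 = 1.21838e-05
  stratum B: (3800/13900)²·1.8²/113 = 0.00214291
  stratum C: (4300/13900)²·0.6²/528 = 6.52493e-05
  stratum D: (5000/13900)²·1.8²/743 = 0.000564244
V̂(ȳ_st) = 0.00278459
SE(ȳ_st) = √0.00278459 = 0.0527692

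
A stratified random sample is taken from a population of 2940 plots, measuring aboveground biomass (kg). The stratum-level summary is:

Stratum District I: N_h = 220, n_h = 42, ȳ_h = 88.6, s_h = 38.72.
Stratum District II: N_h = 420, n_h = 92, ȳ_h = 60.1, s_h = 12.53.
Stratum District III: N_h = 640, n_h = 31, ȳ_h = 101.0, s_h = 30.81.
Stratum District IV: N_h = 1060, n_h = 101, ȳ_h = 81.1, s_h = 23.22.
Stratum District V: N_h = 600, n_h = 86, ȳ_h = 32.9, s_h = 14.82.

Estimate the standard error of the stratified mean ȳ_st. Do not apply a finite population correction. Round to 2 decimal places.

V̂(ȳ_st) = Σ W_h² s_h²/n_h, with W_h = N_h/N and N = 2940:
  stratum District I: (220/2940)²·38.72²/42 = 0.199881
  stratum District II: (420/2940)²·12.53²/92 = 0.0348272
  stratum District III: (640/2940)²·30.81²/31 = 1.45107
  stratum District IV: (1060/2940)²·23.22²/101 = 0.693937
  stratum District V: (600/2940)²·14.82²/86 = 0.106367
V̂(ȳ_st) = 2.48608
SE(ȳ_st) = √2.48608 = 1.57673

SE(ȳ_st) ≈ 1.58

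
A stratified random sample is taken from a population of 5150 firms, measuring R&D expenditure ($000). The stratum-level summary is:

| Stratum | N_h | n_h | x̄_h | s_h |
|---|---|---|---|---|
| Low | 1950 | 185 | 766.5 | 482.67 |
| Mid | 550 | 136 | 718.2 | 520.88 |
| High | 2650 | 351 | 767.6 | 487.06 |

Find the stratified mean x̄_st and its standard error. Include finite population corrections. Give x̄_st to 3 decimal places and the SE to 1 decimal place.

x̄_st = Σ W_h x̄_h = (1950·766.5 + 550·718.2 + 2650·767.6)/5150 = 761.90777
V̂(x̄_st) = Σ W_h² (1 − n_h/N_h) s_h²/n_h, with W_h = N_h/N and N = 5150:
  stratum Low: (1950/5150)²·(1 − 185/1950)·482.67²/185 = 163.416
  stratum Mid: (550/5150)²·(1 − 136/550)·520.88²/136 = 17.1271
  stratum High: (2650/5150)²·(1 − 351/2650)·487.06²/351 = 155.249
V̂(x̄_st) = 335.792
SE(x̄_st) = √335.792 = 18.3246

x̄_st ≈ 761.908, SE ≈ 18.3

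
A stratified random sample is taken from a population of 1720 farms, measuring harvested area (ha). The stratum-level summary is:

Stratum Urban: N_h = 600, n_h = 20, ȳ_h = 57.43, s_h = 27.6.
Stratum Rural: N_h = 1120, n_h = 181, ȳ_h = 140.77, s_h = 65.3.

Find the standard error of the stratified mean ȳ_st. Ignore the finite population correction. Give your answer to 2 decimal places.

V̂(ȳ_st) = Σ W_h² s_h²/n_h, with W_h = N_h/N and N = 1720:
  stratum Urban: (600/1720)²·27.6²/20 = 4.63483
  stratum Rural: (1120/1720)²·65.3²/181 = 9.98911
V̂(ȳ_st) = 14.6239
SE(ȳ_st) = √14.6239 = 3.82413

SE(ȳ_st) ≈ 3.82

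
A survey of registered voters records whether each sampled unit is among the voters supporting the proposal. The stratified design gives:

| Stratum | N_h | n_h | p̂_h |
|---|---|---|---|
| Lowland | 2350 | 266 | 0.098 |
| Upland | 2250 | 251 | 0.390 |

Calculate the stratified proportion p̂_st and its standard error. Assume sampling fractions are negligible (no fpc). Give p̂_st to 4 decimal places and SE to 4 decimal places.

p̂_st ≈ 0.2408, SE ≈ 0.0177

N = 4600; stratum weights W_h = N_h/N.
p̂_st = Σ W_h p̂_h = (2350·0.098 + 2250·0.390)/4600 = 0.24083
V̂(p̂_st) = Σ W_h² p̂_h(1−p̂_h)/(n_h−1):
  stratum Lowland: (2350/4600)²·0.098·0.902/265 = 8.70576e-05
  stratum Upland: (2250/4600)²·0.390·0.610/250 = 0.000227669
V̂(p̂_st) = 0.000314727; SE = √V̂ = 0.0177405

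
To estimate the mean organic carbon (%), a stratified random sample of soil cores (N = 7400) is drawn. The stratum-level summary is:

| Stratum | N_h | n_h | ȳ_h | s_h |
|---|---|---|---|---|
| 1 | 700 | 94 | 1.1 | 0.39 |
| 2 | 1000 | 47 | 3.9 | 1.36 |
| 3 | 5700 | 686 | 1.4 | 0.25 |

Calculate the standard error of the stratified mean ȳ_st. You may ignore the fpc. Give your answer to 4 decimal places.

V̂(ȳ_st) = Σ W_h² s_h²/n_h, with W_h = N_h/N and N = 7400:
  stratum 1: (700/7400)²·0.39²/94 = 1.44788e-05
  stratum 2: (1000/7400)²·1.36²/47 = 0.000718648
  stratum 3: (5700/7400)²·0.25²/686 = 5.40558e-05
V̂(ȳ_st) = 0.000787183
SE(ȳ_st) = √0.000787183 = 0.0280568

SE(ȳ_st) ≈ 0.0281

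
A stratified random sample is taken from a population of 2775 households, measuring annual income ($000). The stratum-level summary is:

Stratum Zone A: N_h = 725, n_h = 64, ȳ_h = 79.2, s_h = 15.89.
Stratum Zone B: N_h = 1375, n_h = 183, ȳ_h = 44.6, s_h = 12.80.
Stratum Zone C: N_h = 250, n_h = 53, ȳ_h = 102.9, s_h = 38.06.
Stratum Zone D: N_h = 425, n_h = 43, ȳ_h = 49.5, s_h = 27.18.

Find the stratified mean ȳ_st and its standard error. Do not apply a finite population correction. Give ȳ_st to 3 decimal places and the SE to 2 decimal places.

ȳ_st ≈ 59.642, SE ≈ 1.06

ȳ_st = Σ W_h ȳ_h = (725·79.2 + 1375·44.6 + 250·102.9 + 425·49.5)/2775 = 59.64234
V̂(ȳ_st) = Σ W_h² s_h²/n_h, with W_h = N_h/N and N = 2775:
  stratum Zone A: (725/2775)²·15.89²/64 = 0.269289
  stratum Zone B: (1375/2775)²·12.80²/183 = 0.21981
  stratum Zone C: (250/2775)²·38.06²/53 = 0.221828
  stratum Zone D: (425/2775)²·27.18²/43 = 0.402979
V̂(ȳ_st) = 1.11391
SE(ȳ_st) = √1.11391 = 1.05542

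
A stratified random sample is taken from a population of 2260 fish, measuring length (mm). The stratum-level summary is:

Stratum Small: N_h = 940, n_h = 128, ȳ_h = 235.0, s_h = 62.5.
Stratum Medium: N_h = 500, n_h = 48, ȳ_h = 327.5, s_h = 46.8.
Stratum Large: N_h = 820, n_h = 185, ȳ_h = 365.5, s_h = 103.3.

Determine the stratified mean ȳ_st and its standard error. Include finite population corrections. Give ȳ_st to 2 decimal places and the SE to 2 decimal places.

ȳ_st = Σ W_h ȳ_h = (940·235.0 + 500·327.5 + 820·365.5)/2260 = 302.81416
V̂(ȳ_st) = Σ W_h² (1 − n_h/N_h) s_h²/n_h, with W_h = N_h/N and N = 2260:
  stratum Small: (940/2260)²·(1 − 128/940)·62.5²/128 = 4.56055
  stratum Medium: (500/2260)²·(1 − 48/500)·46.8²/48 = 2.01903
  stratum Large: (820/2260)²·(1 − 185/820)·103.3²/185 = 5.8803
V̂(ȳ_st) = 12.4599
SE(ȳ_st) = √12.4599 = 3.52986

ȳ_st ≈ 302.81, SE ≈ 3.53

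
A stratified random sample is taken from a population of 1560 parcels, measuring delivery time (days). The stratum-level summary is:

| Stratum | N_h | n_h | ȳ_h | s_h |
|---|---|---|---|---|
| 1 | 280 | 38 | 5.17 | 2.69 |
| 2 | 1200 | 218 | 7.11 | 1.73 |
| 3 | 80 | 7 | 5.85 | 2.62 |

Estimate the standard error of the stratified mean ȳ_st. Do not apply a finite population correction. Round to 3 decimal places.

V̂(ȳ_st) = Σ W_h² s_h²/n_h, with W_h = N_h/N and N = 1560:
  stratum 1: (280/1560)²·2.69²/38 = 0.00613462
  stratum 2: (1200/1560)²·1.73²/218 = 0.00812361
  stratum 3: (80/1560)²·2.62²/7 = 0.0025789
V̂(ȳ_st) = 0.0168371
SE(ȳ_st) = √0.0168371 = 0.129758

SE(ȳ_st) ≈ 0.130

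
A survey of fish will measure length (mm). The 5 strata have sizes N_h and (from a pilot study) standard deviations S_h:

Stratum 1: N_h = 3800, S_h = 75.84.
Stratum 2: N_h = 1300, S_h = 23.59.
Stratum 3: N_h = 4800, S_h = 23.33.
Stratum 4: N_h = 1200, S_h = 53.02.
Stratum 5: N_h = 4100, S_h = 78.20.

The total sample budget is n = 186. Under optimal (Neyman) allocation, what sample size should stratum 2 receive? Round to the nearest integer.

7

Neyman allocation: n_h = n · N_h S_h / Σ N_i S_i, with n = 186.
  stratum 1: N_h·S_h = 3800·75.84 = 288192.00
  stratum 2: N_h·S_h = 1300·23.59 = 30667.00
  stratum 3: N_h·S_h = 4800·23.33 = 111984.00
  stratum 4: N_h·S_h = 1200·53.02 = 63624.00
  stratum 5: N_h·S_h = 4100·78.20 = 320620.00
Σ N_h S_h = 815087.00
n for stratum 2 = 186·30667.00/815087.00 = 6.998 → 7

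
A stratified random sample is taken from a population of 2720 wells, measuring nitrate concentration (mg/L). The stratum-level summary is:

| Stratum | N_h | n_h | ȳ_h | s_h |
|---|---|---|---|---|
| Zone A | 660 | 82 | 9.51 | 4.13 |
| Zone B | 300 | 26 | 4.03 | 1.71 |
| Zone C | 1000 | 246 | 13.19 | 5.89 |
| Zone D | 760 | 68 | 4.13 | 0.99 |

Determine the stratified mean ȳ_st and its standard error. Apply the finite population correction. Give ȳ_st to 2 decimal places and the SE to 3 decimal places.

ȳ_st = Σ W_h ȳ_h = (660·9.51 + 300·4.03 + 1000·13.19 + 760·4.13)/2720 = 8.75529
V̂(ȳ_st) = Σ W_h² (1 − n_h/N_h) s_h²/n_h, with W_h = N_h/N and N = 2720:
  stratum Zone A: (660/2720)²·(1 − 82/660)·4.13²/82 = 0.0107256
  stratum Zone B: (300/2720)²·(1 − 26/300)·1.71²/26 = 0.00124955
  stratum Zone C: (1000/2720)²·(1 − 246/1000)·5.89²/246 = 0.0143724
  stratum Zone D: (760/2720)²·(1 − 68/760)·0.99²/68 = 0.00102457
V̂(ȳ_st) = 0.0273721
SE(ȳ_st) = √0.0273721 = 0.165445

ȳ_st ≈ 8.76, SE ≈ 0.165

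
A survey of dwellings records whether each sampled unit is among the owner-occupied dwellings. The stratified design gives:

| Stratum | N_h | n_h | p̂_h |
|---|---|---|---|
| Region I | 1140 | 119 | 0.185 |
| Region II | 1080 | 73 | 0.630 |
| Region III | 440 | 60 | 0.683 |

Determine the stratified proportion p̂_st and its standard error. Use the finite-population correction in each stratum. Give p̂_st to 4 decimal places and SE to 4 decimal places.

N = 2660; stratum weights W_h = N_h/N.
p̂_st = Σ W_h p̂_h = (1140·0.185 + 1080·0.630 + 440·0.683)/2660 = 0.44805
V̂(p̂_st) = Σ W_h² (1 − n_h/N_h) p̂_h(1−p̂_h)/(n_h−1):
  stratum Region I: (1140/2660)²·(1 − 119/1140)·0.185·0.815/118 = 0.000210191
  stratum Region II: (1080/2660)²·(1 − 73/1080)·0.630·0.370/72 = 0.000497622
  stratum Region III: (440/2660)²·(1 − 60/440)·0.683·0.317/59 = 8.67163e-05
V̂(p̂_st) = 0.00079453; SE = √V̂ = 0.0281874

p̂_st ≈ 0.4481, SE ≈ 0.0282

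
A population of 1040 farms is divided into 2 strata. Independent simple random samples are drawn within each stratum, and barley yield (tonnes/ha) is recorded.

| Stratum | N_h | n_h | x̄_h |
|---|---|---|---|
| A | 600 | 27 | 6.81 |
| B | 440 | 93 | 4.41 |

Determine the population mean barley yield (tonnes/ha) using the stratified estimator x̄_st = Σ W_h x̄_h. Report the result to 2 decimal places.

N = Σ N_h = 1040. Stratum weights W_h = N_h/N.
x̄_st = (600·6.81 + 440·4.41) / 1040 = 5.7946

x̄_st ≈ 5.79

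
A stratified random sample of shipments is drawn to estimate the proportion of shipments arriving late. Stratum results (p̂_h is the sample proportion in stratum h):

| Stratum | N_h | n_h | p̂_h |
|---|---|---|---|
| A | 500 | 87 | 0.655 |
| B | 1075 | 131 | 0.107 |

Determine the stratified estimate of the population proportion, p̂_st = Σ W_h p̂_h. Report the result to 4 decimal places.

N = 1575; stratum weights W_h = N_h/N.
p̂_st = Σ W_h p̂_h = (500·0.655 + 1075·0.107)/1575 = 0.28097

p̂_st ≈ 0.2810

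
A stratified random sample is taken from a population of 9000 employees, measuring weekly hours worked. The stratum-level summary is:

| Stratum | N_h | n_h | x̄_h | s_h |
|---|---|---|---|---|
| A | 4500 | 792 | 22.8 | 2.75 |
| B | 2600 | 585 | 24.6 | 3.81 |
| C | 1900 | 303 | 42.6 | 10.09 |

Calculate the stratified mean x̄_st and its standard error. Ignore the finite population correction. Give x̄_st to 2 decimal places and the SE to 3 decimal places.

x̄_st = Σ W_h x̄_h = (4500·22.8 + 2600·24.6 + 1900·42.6)/9000 = 27.50000
V̂(x̄_st) = Σ W_h² s_h²/n_h, with W_h = N_h/N and N = 9000:
  stratum A: (4500/9000)²·2.75²/792 = 0.00238715
  stratum B: (2600/9000)²·3.81²/585 = 0.00207088
  stratum C: (1900/9000)²·10.09²/303 = 0.0149748
V̂(x̄_st) = 0.0194329
SE(x̄_st) = √0.0194329 = 0.139402

x̄_st ≈ 27.50, SE ≈ 0.139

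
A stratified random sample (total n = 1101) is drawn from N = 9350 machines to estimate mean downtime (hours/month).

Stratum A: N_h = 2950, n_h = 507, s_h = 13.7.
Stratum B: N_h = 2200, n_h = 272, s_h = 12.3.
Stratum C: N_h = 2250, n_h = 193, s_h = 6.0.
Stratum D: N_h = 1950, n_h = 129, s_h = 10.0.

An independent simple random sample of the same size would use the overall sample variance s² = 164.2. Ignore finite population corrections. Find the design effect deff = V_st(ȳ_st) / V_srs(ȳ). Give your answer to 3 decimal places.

deff ≈ 0.752

V̂(ȳ_st) = Σ W_h² s_h²/n_h, with W_h = N_h/N and N = 9350:
  stratum A: (2950/9350)²·13.7²/507 = 0.0368514
  stratum B: (2200/9350)²·12.3²/272 = 0.0307938
  stratum C: (2250/9350)²·6.0²/193 = 0.0108016
  stratum D: (1950/9350)²·10.0²/129 = 0.0337176
V_st = 0.112164
V_srs = s²/n = 164.2/1101 = 0.149137
deff = V_st / V_srs = 0.112164/0.149137 = 0.7521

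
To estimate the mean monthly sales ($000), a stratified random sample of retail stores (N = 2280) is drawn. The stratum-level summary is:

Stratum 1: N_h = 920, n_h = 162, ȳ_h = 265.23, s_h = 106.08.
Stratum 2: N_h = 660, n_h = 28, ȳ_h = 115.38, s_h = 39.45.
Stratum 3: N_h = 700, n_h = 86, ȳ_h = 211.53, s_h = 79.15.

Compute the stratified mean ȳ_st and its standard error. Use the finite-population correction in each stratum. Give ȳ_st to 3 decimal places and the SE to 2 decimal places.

ȳ_st = Σ W_h ȳ_h = (920·265.23 + 660·115.38 + 700·211.53)/2280 = 205.36553
V̂(ȳ_st) = Σ W_h² (1 − n_h/N_h) s_h²/n_h, with W_h = N_h/N and N = 2280:
  stratum 1: (920/2280)²·(1 − 162/920)·106.08²/162 = 9.31836
  stratum 2: (660/2280)²·(1 − 28/660)·39.45²/28 = 4.45992
  stratum 3: (700/2280)²·(1 − 86/700)·79.15²/86 = 6.02282
V̂(ȳ_st) = 19.8011
SE(ȳ_st) = √19.8011 = 4.44984

ȳ_st ≈ 205.366, SE ≈ 4.45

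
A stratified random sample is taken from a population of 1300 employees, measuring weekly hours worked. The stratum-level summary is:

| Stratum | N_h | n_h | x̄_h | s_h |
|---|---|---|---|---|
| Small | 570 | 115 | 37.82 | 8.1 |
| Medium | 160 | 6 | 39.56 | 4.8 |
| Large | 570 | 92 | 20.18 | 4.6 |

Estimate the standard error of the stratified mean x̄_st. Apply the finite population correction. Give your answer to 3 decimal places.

SE(x̄_st) ≈ 0.425

V̂(x̄_st) = Σ W_h² (1 − n_h/N_h) s_h²/n_h, with W_h = N_h/N and N = 1300:
  stratum Small: (570/1300)²·(1 − 115/570)·8.1²/115 = 0.0875531
  stratum Medium: (160/1300)²·(1 − 6/160)·4.8²/6 = 0.0559867
  stratum Large: (570/1300)²·(1 − 92/570)·4.6²/92 = 0.0370804
V̂(x̄_st) = 0.18062
SE(x̄_st) = √0.18062 = 0.424994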